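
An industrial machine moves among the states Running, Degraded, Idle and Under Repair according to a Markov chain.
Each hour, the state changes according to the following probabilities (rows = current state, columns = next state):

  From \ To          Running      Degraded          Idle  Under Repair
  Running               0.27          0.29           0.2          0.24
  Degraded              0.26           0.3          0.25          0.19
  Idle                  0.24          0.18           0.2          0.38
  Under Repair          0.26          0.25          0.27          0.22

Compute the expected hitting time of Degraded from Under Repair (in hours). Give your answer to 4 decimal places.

Let t(s) be the expected number of hours to first reach Degraded from state s, with t(Degraded) = 0. Conditioning on the first hour:
t(Running) = 1 + 0.27·t(Running) + 0.2·t(Idle) + 0.24·t(Under Repair)
t(Idle) = 1 + 0.24·t(Running) + 0.2·t(Idle) + 0.38·t(Under Repair)
t(Under Repair) = 1 + 0.26·t(Running) + 0.27·t(Idle) + 0.22·t(Under Repair)
Solving: t(Running) = 3.9163, t(Idle) = 4.3729, t(Under Repair) = 4.1012.
Expected hours from Under Repair to Degraded: 4.1012.

4.1012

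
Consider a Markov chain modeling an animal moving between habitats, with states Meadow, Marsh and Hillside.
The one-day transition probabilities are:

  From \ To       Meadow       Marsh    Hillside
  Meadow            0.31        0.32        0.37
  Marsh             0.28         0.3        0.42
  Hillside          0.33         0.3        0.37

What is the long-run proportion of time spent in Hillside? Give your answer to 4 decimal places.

0.3853

Let the stationary distribution be π with π = πP and π_1 + π_2 + π_3 = 1.
π_1 = 0.31·π_1 + 0.28·π_2 + 0.33·π_3
π_2 = 0.32·π_1 + 0.3·π_2 + 0.3·π_3
Solving with the normalization constraint gives π = (0.3085, 0.3062, 0.3853).
So the stationary probability of Hillside is 0.3853.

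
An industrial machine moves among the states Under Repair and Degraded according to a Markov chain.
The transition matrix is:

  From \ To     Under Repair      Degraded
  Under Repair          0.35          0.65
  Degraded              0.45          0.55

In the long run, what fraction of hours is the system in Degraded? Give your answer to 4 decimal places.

Let the stationary distribution be π with π = πP and π_1 + π_2 = 1.
π_1 = 0.35·π_1 + 0.45·π_2
Solving with the normalization constraint gives π = (0.4091, 0.5909).
So the stationary probability of Degraded is 0.5909.

0.5909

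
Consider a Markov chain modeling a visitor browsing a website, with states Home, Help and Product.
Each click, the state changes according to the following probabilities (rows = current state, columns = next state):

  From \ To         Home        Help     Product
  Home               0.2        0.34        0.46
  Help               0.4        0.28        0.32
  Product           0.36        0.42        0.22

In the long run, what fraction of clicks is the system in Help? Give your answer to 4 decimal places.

0.3458

Let the stationary distribution be π with π = πP and π_1 + π_2 + π_3 = 1.
π_1 = 0.2·π_1 + 0.4·π_2 + 0.36·π_3
π_2 = 0.34·π_1 + 0.28·π_2 + 0.42·π_3
Solving with the normalization constraint gives π = (0.3223, 0.3458, 0.3319).
So the stationary probability of Help is 0.3458.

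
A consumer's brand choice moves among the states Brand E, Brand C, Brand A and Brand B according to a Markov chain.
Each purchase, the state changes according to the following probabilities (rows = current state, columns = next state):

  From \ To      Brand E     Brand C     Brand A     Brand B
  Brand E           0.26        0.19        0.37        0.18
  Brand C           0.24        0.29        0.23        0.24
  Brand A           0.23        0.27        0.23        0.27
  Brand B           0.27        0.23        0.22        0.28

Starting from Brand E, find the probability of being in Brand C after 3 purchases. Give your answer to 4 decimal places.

Propagate the distribution vector 3 purchases from Brand E.
After 0 purchases: (1.0000, 0.0000, 0.0000, 0.0000)
After 1 purchase: (0.2600, 0.1900, 0.3700, 0.1800)
After 2 purchases: (0.2469, 0.2458, 0.2646, 0.2427)
After 3 purchases: (0.2496, 0.2455, 0.2621, 0.2428)
P(in Brand C after 3 purchases) = 0.2455

0.2455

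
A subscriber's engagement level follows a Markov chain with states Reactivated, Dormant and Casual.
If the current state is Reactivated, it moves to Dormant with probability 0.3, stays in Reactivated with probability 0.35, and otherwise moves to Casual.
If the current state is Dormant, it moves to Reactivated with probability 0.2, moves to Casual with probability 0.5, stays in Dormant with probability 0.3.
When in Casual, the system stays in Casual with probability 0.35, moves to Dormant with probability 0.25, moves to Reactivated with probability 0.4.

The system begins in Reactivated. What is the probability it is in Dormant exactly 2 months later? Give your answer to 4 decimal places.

Sum over the intermediate state after 1 month:
P = P(Reactivated→Reactivated)·P(Reactivated→Dormant) + P(Reactivated→Dormant)·P(Dormant→Dormant) + P(Reactivated→Casual)·P(Casual→Dormant)
  = 0.35×0.3 + 0.3×0.3 + 0.35×0.25
  = 0.1050 + 0.0900 + 0.0875 = 0.2825

0.2825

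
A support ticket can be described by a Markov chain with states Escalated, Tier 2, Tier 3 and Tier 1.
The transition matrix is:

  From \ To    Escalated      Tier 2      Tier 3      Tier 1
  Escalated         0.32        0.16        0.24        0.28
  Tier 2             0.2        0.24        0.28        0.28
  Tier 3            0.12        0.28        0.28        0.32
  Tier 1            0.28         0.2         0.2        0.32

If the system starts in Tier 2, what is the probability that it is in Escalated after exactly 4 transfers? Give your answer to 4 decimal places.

Propagate the distribution vector 4 transfers from Tier 2.
After 0 transfers: (0.0000, 1.0000, 0.0000, 0.0000)
After 1 transfer: (0.2000, 0.2400, 0.2800, 0.2800)
After 2 transfers: (0.2240, 0.2240, 0.2496, 0.3024)
After 3 transfers: (0.2311, 0.2200, 0.2468, 0.3021)
After 4 transfers: (0.2322, 0.2193, 0.2466, 0.3020)
P(in Escalated after 4 transfers) = 0.2322

0.2322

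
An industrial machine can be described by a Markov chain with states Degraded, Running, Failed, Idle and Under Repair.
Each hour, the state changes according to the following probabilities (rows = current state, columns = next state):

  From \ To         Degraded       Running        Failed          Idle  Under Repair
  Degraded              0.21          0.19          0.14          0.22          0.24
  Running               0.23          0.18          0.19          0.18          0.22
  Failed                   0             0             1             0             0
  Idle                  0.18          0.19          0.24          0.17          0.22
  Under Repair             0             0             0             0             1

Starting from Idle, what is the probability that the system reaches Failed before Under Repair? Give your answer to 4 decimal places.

Let h(s) be the probability of absorption at Failed starting from transient state s. Then h(Failed) = 1 and h(Under Repair) = 0. By first-step analysis:
h(Degraded) = 0.21·h(Degraded) + 0.19·h(Running) + 0.14·1 + 0.22·h(Idle) + 0.24·0
h(Running) = 0.23·h(Degraded) + 0.18·h(Running) + 0.19·1 + 0.18·h(Idle) + 0.22·0
h(Idle) = 0.18·h(Degraded) + 0.19·h(Running) + 0.24·1 + 0.17·h(Idle) + 0.22·0
Solving: h(Degraded) = 0.4222, h(Running) = 0.4566, h(Idle) = 0.4852.
Starting from Idle, the probability is 0.4852.

0.4852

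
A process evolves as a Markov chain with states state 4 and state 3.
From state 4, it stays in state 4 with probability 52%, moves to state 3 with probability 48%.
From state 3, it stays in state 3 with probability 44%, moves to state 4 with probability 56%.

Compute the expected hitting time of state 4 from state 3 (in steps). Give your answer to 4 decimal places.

1.7857

Let t(s) be the expected number of steps to first reach state 4 from state s, with t(state 4) = 0. Conditioning on the first step:
t(state 3) = 1 + 0.44·t(state 3)
Solving: t(state 3) = 1.7857.
Expected steps from state 3 to state 4: 1.7857.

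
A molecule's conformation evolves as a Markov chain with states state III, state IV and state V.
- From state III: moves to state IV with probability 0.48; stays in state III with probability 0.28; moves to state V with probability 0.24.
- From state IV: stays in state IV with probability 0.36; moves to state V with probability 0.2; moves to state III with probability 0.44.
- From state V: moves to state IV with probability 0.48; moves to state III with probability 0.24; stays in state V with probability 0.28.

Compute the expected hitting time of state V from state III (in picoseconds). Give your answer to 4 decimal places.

Let t(s) be the expected number of picoseconds to first reach state V from state s, with t(state V) = 0. Conditioning on the first picosecond:
t(state III) = 1 + 0.28·t(state III) + 0.48·t(state IV)
t(state IV) = 1 + 0.44·t(state III) + 0.36·t(state IV)
Solving: t(state III) = 4.4872, t(state IV) = 4.6474.
Expected picoseconds from state III to state V: 4.4872.

4.4872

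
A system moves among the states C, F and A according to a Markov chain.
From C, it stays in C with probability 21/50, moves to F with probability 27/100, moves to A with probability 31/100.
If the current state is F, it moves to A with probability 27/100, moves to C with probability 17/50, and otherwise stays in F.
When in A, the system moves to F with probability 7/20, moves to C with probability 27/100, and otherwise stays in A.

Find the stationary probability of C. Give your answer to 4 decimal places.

Let the stationary distribution be π with π = πP and π_1 + π_2 + π_3 = 1.
π_1 = 0.42·π_1 + 0.34·π_2 + 0.27·π_3
π_2 = 0.27·π_1 + 0.39·π_2 + 0.35·π_3
Solving with the normalization constraint gives π = (0.3453, 0.3358, 0.3189).
So the stationary probability of C is 0.3453.

0.3453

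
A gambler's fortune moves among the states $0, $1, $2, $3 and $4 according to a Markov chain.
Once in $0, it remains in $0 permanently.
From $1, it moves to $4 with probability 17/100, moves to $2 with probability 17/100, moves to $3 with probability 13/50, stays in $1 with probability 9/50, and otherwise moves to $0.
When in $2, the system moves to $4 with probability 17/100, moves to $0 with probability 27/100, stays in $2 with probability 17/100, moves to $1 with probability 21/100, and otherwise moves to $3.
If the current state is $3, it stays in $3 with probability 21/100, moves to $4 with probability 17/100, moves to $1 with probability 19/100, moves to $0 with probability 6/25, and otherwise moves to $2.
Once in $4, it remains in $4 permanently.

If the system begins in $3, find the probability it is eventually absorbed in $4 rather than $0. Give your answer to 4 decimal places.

Let h(s) be the probability of absorption at $4 starting from transient state s. Then h($4) = 1 and h($0) = 0. By first-step analysis:
h($1) = 0.22·0 + 0.18·h($1) + 0.17·h($2) + 0.26·h($3) + 0.17·1
h($2) = 0.27·0 + 0.21·h($1) + 0.17·h($2) + 0.18·h($3) + 0.17·1
h($3) = 0.24·0 + 0.19·h($1) + 0.19·h($2) + 0.21·h($3) + 0.17·1
Solving: h($1) = 0.4214, h($2) = 0.4010, h($3) = 0.4130.
Starting from $3, the probability is 0.4130.

0.4130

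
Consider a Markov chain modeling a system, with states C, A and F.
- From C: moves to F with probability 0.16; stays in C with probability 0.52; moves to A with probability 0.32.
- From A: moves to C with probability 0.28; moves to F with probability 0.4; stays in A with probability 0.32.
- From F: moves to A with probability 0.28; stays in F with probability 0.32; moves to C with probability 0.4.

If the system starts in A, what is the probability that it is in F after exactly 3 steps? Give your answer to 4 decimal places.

0.2811

Propagate the distribution vector 3 steps from A.
After 0 steps: (0.0000, 1.0000, 0.0000)
After 1 step: (0.2800, 0.3200, 0.4000)
After 2 steps: (0.3952, 0.3040, 0.3008)
After 3 steps: (0.4109, 0.3080, 0.2811)
P(in F after 3 steps) = 0.2811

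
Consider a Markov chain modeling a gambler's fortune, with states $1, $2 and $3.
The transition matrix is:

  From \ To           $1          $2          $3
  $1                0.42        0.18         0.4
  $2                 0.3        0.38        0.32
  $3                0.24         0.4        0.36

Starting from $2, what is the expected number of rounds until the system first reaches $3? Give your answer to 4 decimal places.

Let t(s) be the expected number of rounds to first reach $3 from state s, with t($3) = 0. Conditioning on the first round:
t($1) = 1 + 0.42·t($1) + 0.18·t($2)
t($2) = 1 + 0.3·t($1) + 0.38·t($2)
Solving: t($1) = 2.6178, t($2) = 2.8796.
Expected rounds from $2 to $3: 2.8796.

2.8796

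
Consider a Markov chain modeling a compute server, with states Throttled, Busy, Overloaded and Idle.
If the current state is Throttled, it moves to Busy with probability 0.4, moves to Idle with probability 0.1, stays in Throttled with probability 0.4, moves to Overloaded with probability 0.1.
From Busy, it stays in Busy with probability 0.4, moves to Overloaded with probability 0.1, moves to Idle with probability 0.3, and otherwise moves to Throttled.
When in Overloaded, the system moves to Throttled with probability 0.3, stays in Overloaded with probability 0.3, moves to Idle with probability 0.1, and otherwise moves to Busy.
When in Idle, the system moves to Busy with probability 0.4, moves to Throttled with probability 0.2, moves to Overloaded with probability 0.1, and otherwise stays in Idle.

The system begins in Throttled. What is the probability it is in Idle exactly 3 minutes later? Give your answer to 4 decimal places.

0.2180

Propagate the distribution vector 3 minutes from Throttled.
After 0 minutes: (1.0000, 0.0000, 0.0000, 0.0000)
After 1 minute: (0.4000, 0.4000, 0.1000, 0.1000)
After 2 minutes: (0.2900, 0.3900, 0.1200, 0.2000)
After 3 minutes: (0.2700, 0.3880, 0.1240, 0.2180)
P(in Idle after 3 minutes) = 0.2180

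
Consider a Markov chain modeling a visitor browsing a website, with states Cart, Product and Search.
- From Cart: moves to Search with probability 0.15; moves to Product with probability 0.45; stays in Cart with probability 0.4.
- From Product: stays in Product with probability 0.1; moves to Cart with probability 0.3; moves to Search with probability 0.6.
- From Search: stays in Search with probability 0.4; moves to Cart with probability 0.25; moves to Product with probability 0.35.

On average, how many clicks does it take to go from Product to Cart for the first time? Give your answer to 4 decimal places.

Let t(s) be the expected number of clicks to first reach Cart from state s, with t(Cart) = 0. Conditioning on the first click:
t(Product) = 1 + 0.1·t(Product) + 0.6·t(Search)
t(Search) = 1 + 0.35·t(Product) + 0.4·t(Search)
Solving: t(Product) = 3.6364, t(Search) = 3.7879.
Expected clicks from Product to Cart: 3.6364.

3.6364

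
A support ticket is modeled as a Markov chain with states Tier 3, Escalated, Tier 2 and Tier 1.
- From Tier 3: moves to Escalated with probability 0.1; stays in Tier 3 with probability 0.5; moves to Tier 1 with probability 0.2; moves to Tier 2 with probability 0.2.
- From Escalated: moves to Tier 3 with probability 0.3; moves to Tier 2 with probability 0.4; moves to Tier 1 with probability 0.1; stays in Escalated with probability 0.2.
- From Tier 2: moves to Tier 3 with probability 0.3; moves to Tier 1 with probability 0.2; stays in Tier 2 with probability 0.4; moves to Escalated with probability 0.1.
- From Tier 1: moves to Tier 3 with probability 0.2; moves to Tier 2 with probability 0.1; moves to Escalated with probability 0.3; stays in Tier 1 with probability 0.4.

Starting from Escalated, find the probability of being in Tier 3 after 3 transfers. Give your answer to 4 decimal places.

Propagate the distribution vector 3 transfers from Escalated.
After 0 transfers: (0.0000, 1.0000, 0.0000, 0.0000)
After 1 transfer: (0.3000, 0.2000, 0.4000, 0.1000)
After 2 transfers: (0.3500, 0.1400, 0.3100, 0.2000)
After 3 transfers: (0.3500, 0.1540, 0.2700, 0.2260)
P(in Tier 3 after 3 transfers) = 0.3500

0.3500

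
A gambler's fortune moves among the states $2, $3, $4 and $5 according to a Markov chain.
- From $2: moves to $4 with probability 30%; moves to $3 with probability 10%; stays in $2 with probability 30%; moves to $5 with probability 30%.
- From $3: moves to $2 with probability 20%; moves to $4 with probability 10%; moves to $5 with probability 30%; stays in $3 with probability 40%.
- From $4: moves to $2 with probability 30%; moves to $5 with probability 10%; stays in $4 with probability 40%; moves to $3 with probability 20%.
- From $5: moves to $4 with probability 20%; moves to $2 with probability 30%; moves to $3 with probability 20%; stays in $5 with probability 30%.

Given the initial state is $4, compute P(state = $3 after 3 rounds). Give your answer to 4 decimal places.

Propagate the distribution vector 3 rounds from $4.
After 0 rounds: (0.0000, 0.0000, 1.0000, 0.0000)
After 1 round: (0.3000, 0.2000, 0.4000, 0.1000)
After 2 rounds: (0.2800, 0.2100, 0.2900, 0.2200)
After 3 rounds: (0.2790, 0.2140, 0.2650, 0.2420)
P(in $3 after 3 rounds) = 0.2140

0.2140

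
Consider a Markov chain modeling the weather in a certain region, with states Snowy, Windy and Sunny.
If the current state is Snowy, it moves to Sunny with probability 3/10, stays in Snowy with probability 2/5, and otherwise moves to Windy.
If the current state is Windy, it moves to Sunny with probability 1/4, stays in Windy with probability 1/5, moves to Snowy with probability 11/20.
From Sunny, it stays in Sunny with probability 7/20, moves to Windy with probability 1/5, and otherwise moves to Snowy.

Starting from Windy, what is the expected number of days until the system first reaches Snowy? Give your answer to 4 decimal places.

1.9149

Let t(s) be the expected number of days to first reach Snowy from state s, with t(Snowy) = 0. Conditioning on the first day:
t(Windy) = 1 + 0.2·t(Windy) + 0.25·t(Sunny)
t(Sunny) = 1 + 0.2·t(Windy) + 0.35·t(Sunny)
Solving: t(Windy) = 1.9149, t(Sunny) = 2.1277.
Expected days from Windy to Snowy: 1.9149.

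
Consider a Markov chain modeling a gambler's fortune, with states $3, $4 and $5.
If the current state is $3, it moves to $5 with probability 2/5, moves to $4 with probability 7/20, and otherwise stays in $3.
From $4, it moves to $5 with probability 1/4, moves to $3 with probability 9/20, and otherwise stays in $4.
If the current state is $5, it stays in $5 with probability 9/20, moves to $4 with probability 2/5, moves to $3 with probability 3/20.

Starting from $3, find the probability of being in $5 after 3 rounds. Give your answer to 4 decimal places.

Propagate the distribution vector 3 rounds from $3.
After 0 rounds: (1.0000, 0.0000, 0.0000)
After 1 round: (0.2500, 0.3500, 0.4000)
After 2 rounds: (0.2800, 0.3525, 0.3675)
After 3 rounds: (0.2838, 0.3508, 0.3655)
P(in $5 after 3 rounds) = 0.3655

0.3655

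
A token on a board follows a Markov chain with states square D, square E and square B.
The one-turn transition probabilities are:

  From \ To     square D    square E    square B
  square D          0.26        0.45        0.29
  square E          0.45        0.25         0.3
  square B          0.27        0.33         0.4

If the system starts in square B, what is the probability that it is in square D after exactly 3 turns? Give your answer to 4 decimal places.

Propagate the distribution vector 3 turns from square B.
After 0 turns: (0.0000, 0.0000, 1.0000)
After 1 turn: (0.2700, 0.3300, 0.4000)
After 2 turns: (0.3267, 0.3360, 0.3373)
After 3 turns: (0.3272, 0.3423, 0.3305)
P(in square D after 3 turns) = 0.3272

0.3272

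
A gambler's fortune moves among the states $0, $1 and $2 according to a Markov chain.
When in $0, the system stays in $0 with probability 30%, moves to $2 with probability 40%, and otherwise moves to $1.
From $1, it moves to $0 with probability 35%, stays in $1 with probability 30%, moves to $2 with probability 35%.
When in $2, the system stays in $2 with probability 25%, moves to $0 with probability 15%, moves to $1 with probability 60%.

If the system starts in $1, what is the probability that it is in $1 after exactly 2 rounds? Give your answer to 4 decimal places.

0.4050

Sum over the intermediate state after 1 round:
P = P($1→$0)·P($0→$1) + P($1→$1)·P($1→$1) + P($1→$2)·P($2→$1)
  = 0.35×0.3 + 0.3×0.3 + 0.35×0.6
  = 0.1050 + 0.0900 + 0.2100 = 0.4050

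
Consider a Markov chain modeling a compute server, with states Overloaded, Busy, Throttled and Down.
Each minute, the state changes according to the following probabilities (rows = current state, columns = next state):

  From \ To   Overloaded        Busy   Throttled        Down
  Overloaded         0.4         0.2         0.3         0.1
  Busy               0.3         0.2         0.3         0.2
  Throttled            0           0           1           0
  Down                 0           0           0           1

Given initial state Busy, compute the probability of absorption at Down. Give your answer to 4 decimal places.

0.3571

Let h(s) be the probability of absorption at Down starting from transient state s. Then h(Down) = 1 and h(Throttled) = 0. By first-step analysis:
h(Overloaded) = 0.4·h(Overloaded) + 0.2·h(Busy) + 0.3·0 + 0.1·1
h(Busy) = 0.3·h(Overloaded) + 0.2·h(Busy) + 0.3·0 + 0.2·1
Solving: h(Overloaded) = 0.2857, h(Busy) = 0.3571.
Starting from Busy, the probability is 0.3571.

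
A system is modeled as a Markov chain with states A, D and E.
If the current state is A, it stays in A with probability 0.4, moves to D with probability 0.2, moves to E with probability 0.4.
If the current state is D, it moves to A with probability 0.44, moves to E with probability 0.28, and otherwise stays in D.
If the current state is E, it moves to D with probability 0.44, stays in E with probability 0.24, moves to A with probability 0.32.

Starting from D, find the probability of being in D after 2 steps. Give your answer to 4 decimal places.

Sum over the intermediate state after 1 step:
P = P(D→A)·P(A→D) + P(D→D)·P(D→D) + P(D→E)·P(E→D)
  = 0.44×0.2 + 0.28×0.28 + 0.28×0.44
  = 0.0880 + 0.0784 + 0.1232 = 0.2896

0.2896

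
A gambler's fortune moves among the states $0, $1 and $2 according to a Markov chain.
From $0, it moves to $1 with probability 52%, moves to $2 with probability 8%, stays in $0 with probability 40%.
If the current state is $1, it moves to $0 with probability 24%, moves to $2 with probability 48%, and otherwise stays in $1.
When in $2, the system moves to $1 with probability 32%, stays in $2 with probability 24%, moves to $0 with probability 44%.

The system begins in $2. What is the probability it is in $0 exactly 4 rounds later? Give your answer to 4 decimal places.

0.3510

Propagate the distribution vector 4 rounds from $2.
After 0 rounds: (0.0000, 0.0000, 1.0000)
After 1 round: (0.4400, 0.3200, 0.2400)
After 2 rounds: (0.3584, 0.3952, 0.2464)
After 3 rounds: (0.3466, 0.3759, 0.2775)
After 4 rounds: (0.3510, 0.3743, 0.2747)
P(in $0 after 4 rounds) = 0.3510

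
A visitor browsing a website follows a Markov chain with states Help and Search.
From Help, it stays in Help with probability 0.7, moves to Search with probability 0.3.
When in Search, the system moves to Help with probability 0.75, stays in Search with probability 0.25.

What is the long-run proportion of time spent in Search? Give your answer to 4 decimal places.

0.2857

Let the stationary distribution be π with π = πP and π_1 + π_2 = 1.
π_1 = 0.7·π_1 + 0.75·π_2
Solving with the normalization constraint gives π = (0.7143, 0.2857).
So the stationary probability of Search is 0.2857.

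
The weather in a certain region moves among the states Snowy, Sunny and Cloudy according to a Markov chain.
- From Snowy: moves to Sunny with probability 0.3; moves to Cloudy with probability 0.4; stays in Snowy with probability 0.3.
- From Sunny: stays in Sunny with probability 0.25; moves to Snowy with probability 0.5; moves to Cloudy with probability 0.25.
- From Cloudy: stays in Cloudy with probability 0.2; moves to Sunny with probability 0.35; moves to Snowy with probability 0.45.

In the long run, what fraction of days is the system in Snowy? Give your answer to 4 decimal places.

0.4043

Let the stationary distribution be π with π = πP and π_1 + π_2 + π_3 = 1.
π_1 = 0.3·π_1 + 0.5·π_2 + 0.45·π_3
π_2 = 0.3·π_1 + 0.25·π_2 + 0.35·π_3
Solving with the normalization constraint gives π = (0.4043, 0.2998, 0.2959).
So the stationary probability of Snowy is 0.4043.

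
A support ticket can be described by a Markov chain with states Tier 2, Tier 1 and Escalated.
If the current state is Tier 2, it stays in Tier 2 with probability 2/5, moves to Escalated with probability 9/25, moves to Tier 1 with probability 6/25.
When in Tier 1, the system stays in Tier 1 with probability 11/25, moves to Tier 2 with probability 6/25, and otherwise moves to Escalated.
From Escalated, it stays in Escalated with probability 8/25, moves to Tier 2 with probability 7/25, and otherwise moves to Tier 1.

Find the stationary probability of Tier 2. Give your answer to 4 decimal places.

0.3015

Let the stationary distribution be π with π = πP and π_1 + π_2 + π_3 = 1.
π_1 = 0.4·π_1 + 0.24·π_2 + 0.28·π_3
π_2 = 0.24·π_1 + 0.44·π_2 + 0.4·π_3
Solving with the normalization constraint gives π = (0.3015, 0.3664, 0.3321).
So the stationary probability of Tier 2 is 0.3015.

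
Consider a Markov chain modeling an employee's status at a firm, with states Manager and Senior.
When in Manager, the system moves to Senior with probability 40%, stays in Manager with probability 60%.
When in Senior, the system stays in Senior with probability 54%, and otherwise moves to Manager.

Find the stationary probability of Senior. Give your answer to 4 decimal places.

0.4651

Let the stationary distribution be π with π = πP and π_1 + π_2 = 1.
π_1 = 0.6·π_1 + 0.46·π_2
Solving with the normalization constraint gives π = (0.5349, 0.4651).
So the stationary probability of Senior is 0.4651.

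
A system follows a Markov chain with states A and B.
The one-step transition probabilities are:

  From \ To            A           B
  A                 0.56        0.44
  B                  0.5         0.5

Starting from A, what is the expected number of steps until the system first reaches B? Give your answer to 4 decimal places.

2.2727

Let t(s) be the expected number of steps to first reach B from state s, with t(B) = 0. Conditioning on the first step:
t(A) = 1 + 0.56·t(A)
Solving: t(A) = 2.2727.
Expected steps from A to B: 2.2727.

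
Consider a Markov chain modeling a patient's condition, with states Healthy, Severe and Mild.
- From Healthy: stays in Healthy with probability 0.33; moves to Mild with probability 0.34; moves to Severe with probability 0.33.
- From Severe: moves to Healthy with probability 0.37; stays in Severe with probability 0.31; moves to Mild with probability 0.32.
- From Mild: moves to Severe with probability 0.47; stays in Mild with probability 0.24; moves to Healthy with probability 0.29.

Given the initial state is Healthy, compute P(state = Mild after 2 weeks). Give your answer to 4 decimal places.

Sum over the intermediate state after 1 week:
P = P(Healthy→Healthy)·P(Healthy→Mild) + P(Healthy→Severe)·P(Severe→Mild) + P(Healthy→Mild)·P(Mild→Mild)
  = 0.33×0.34 + 0.33×0.32 + 0.34×0.24
  = 0.1122 + 0.1056 + 0.0816 = 0.2994

0.2994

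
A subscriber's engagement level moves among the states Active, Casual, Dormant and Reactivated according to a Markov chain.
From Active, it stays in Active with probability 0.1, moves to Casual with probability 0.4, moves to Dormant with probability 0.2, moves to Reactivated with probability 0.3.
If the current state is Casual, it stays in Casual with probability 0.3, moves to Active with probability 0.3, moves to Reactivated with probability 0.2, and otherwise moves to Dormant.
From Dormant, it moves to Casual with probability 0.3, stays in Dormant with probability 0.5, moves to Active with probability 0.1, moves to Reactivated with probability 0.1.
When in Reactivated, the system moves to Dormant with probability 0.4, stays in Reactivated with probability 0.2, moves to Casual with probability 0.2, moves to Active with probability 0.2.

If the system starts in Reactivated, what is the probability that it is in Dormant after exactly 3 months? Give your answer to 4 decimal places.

0.3440

Propagate the distribution vector 3 months from Reactivated.
After 0 months: (0.0000, 0.0000, 0.0000, 1.0000)
After 1 month: (0.2000, 0.2000, 0.4000, 0.2000)
After 2 months: (0.1600, 0.3000, 0.3600, 0.1800)
After 3 months: (0.1780, 0.2980, 0.3440, 0.1800)
P(in Dormant after 3 months) = 0.3440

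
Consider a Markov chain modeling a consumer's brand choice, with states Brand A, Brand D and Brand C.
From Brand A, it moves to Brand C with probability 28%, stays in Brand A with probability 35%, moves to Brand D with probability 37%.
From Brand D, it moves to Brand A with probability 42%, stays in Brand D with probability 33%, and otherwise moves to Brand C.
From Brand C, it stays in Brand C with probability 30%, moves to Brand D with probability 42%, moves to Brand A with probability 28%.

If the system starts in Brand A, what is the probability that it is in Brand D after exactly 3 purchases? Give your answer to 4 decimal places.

0.3690

Propagate the distribution vector 3 purchases from Brand A.
After 0 purchases: (1.0000, 0.0000, 0.0000)
After 1 purchase: (0.3500, 0.3700, 0.2800)
After 2 purchases: (0.3563, 0.3692, 0.2745)
After 3 purchases: (0.3566, 0.3690, 0.2744)
P(in Brand D after 3 purchases) = 0.3690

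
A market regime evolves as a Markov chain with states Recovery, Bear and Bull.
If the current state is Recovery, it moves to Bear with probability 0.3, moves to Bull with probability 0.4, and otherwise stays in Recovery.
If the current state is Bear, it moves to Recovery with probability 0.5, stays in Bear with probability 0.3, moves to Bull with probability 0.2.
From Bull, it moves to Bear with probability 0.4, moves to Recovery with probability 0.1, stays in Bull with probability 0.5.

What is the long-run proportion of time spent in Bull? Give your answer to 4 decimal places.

0.3696

Let the stationary distribution be π with π = πP and π_1 + π_2 + π_3 = 1.
π_1 = 0.3·π_1 + 0.5·π_2 + 0.1·π_3
π_2 = 0.3·π_1 + 0.3·π_2 + 0.4·π_3
Solving with the normalization constraint gives π = (0.2935, 0.3370, 0.3696).
So the stationary probability of Bull is 0.3696.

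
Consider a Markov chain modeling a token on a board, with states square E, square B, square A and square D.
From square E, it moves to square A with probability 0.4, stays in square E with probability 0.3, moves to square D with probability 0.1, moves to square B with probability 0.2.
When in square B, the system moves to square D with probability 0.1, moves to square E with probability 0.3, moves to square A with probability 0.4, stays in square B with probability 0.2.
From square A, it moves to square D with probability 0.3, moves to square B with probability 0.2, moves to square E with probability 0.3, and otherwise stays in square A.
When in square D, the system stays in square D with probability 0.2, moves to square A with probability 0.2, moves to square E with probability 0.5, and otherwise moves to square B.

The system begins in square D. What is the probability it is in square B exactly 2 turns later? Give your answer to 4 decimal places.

Propagate the distribution vector 2 turns from square D.
After 0 turns: (0.0000, 0.0000, 0.0000, 1.0000)
After 1 turn: (0.5000, 0.1000, 0.2000, 0.2000)
After 2 turns: (0.3400, 0.1800, 0.3200, 0.1600)
P(in square B after 2 turns) = 0.1800

0.1800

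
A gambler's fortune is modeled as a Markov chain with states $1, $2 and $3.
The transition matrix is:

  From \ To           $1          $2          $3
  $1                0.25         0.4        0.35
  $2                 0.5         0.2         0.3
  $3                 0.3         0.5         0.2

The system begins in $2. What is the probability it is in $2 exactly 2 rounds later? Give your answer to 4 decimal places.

Sum over the intermediate state after 1 round:
P = P($2→$1)·P($1→$2) + P($2→$2)·P($2→$2) + P($2→$3)·P($3→$2)
  = 0.5×0.4 + 0.2×0.2 + 0.3×0.5
  = 0.2000 + 0.0400 + 0.1500 = 0.3900

0.3900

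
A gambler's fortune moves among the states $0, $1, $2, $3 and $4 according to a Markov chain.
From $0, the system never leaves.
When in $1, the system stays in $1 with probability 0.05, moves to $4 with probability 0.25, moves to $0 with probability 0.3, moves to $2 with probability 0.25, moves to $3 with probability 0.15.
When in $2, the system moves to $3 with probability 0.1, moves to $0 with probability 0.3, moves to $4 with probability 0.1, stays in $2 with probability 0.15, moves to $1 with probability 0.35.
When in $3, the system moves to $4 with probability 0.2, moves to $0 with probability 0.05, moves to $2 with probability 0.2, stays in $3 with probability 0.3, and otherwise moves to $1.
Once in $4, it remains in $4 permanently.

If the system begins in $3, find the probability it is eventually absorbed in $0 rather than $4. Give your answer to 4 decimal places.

Let h(s) be the probability of absorption at $0 starting from transient state s. Then h($0) = 1 and h($4) = 0. By first-step analysis:
h($1) = 0.3·1 + 0.05·h($1) + 0.25·h($2) + 0.15·h($3) + 0.25·0
h($2) = 0.3·1 + 0.35·h($1) + 0.15·h($2) + 0.1·h($3) + 0.1·0
h($3) = 0.05·1 + 0.25·h($1) + 0.2·h($2) + 0.3·h($3) + 0.2·0
Solving: h($1) = 0.5537, h($2) = 0.6339, h($3) = 0.4503.
Starting from $3, the probability is 0.4503.

0.4503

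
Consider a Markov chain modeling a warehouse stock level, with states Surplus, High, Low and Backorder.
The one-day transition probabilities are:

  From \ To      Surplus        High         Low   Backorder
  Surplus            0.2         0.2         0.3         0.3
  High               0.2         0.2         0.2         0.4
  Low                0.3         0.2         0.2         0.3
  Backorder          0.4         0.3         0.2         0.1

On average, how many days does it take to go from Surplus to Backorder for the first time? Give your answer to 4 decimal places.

Let t(s) be the expected number of days to first reach Backorder from state s, with t(Backorder) = 0. Conditioning on the first day:
t(Surplus) = 1 + 0.2·t(Surplus) + 0.2·t(High) + 0.3·t(Low)
t(High) = 1 + 0.2·t(Surplus) + 0.2·t(High) + 0.2·t(Low)
t(Low) = 1 + 0.3·t(Surplus) + 0.2·t(High) + 0.2·t(Low)
Solving: t(Surplus) = 3.1250, t(High) = 2.8125, t(Low) = 3.1250.
Expected days from Surplus to Backorder: 3.1250.

3.1250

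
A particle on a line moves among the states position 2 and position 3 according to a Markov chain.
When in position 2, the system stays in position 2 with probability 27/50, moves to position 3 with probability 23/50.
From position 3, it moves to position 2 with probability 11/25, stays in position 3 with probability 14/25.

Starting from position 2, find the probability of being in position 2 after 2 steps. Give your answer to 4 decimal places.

Sum over the intermediate state after 1 step:
P = P(position 2→position 2)·P(position 2→position 2) + P(position 2→position 3)·P(position 3→position 2)
  = 0.54×0.54 + 0.46×0.44
  = 0.2916 + 0.2024 = 0.4940

0.4940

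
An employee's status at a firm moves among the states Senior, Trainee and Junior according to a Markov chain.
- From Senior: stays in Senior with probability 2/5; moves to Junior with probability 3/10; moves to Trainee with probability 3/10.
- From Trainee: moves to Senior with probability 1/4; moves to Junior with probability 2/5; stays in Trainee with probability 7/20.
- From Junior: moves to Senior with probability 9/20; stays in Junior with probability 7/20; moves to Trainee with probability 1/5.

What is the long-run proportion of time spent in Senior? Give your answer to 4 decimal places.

0.3753

Let the stationary distribution be π with π = πP and π_1 + π_2 + π_3 = 1.
π_1 = 0.4·π_1 + 0.25·π_2 + 0.45·π_3
π_2 = 0.3·π_1 + 0.35·π_2 + 0.2·π_3
Solving with the normalization constraint gives π = (0.3753, 0.2795, 0.3452).
So the stationary probability of Senior is 0.3753.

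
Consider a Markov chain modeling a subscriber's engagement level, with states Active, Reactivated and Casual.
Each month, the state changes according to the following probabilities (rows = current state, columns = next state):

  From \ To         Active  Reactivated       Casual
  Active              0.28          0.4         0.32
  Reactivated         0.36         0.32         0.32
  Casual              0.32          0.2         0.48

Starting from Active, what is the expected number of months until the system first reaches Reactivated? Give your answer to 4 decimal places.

3.0882

Let t(s) be the expected number of months to first reach Reactivated from state s, with t(Reactivated) = 0. Conditioning on the first month:
t(Active) = 1 + 0.28·t(Active) + 0.32·t(Casual)
t(Casual) = 1 + 0.32·t(Active) + 0.48·t(Casual)
Solving: t(Active) = 3.0882, t(Casual) = 3.8235.
Expected months from Active to Reactivated: 3.0882.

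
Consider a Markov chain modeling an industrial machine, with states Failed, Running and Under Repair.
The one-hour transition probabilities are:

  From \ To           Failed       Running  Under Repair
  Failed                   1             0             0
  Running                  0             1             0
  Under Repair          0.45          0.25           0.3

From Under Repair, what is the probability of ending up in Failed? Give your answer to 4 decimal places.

Let h(s) be the probability of absorption at Failed starting from transient state s. Then h(Failed) = 1 and h(Running) = 0. By first-step analysis:
h(Under Repair) = 0.45·1 + 0.25·0 + 0.3·h(Under Repair)
Solving: h(Under Repair) = 0.6429.
Starting from Under Repair, the probability is 0.6429.

0.6429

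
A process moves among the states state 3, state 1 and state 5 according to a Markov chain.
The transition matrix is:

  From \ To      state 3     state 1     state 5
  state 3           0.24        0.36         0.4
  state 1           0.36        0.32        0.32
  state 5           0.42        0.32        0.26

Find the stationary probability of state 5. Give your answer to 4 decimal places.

Let the stationary distribution be π with π = πP and π_1 + π_2 + π_3 = 1.
π_1 = 0.24·π_1 + 0.36·π_2 + 0.42·π_3
π_2 = 0.36·π_1 + 0.32·π_2 + 0.32·π_3
Solving with the normalization constraint gives π = (0.3390, 0.3336, 0.3275).
So the stationary probability of state 5 is 0.3275.

0.3275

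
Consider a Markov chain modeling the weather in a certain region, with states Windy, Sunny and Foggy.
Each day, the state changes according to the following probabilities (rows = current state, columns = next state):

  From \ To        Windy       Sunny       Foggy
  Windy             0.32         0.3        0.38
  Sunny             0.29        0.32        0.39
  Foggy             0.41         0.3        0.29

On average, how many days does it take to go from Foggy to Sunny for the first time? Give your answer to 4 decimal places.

Let t(s) be the expected number of days to first reach Sunny from state s, with t(Sunny) = 0. Conditioning on the first day:
t(Windy) = 1 + 0.32·t(Windy) + 0.38·t(Foggy)
t(Foggy) = 1 + 0.41·t(Windy) + 0.29·t(Foggy)
Solving: t(Windy) = 3.3333, t(Foggy) = 3.3333.
Expected days from Foggy to Sunny: 3.3333.

3.3333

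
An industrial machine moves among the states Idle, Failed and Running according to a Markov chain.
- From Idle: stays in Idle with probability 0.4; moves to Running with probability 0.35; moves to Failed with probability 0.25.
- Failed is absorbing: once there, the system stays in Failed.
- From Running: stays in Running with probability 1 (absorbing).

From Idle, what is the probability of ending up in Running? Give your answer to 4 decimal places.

Let h(s) be the probability of absorption at Running starting from transient state s. Then h(Running) = 1 and h(Failed) = 0. By first-step analysis:
h(Idle) = 0.4·h(Idle) + 0.25·0 + 0.35·1
Solving: h(Idle) = 0.5833.
Starting from Idle, the probability is 0.5833.

0.5833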